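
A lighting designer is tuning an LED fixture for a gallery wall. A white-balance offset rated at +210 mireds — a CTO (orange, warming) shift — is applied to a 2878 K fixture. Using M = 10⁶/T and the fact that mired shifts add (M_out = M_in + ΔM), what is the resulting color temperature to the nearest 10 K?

1790 K

M_in = 10⁶/2878 = 347.46 mireds.
M_out = 347.46 + (+210) = 557.46 mireds.
T_out = 10⁶/557.46 = 1793.8 K → 1790 K.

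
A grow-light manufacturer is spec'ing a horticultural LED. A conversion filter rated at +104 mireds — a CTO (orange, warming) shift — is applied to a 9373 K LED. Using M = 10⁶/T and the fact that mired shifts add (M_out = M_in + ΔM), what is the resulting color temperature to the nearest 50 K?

4750 K

M_in = 10⁶/9373 = 106.69 mireds.
M_out = 106.69 + (+104) = 210.69 mireds.
T_out = 10⁶/210.69 = 4746.3 K → 4750 K.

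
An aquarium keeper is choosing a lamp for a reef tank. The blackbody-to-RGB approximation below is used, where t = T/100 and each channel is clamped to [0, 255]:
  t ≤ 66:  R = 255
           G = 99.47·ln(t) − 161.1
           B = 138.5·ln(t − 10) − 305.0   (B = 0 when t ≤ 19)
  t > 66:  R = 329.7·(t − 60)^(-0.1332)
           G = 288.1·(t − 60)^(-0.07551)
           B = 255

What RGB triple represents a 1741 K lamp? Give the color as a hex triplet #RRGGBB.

t = 1741/100 = 17.41; the t ≤ 66 branch applies.
R = 255 by definition for t ≤ 66.
G = 99.47·ln 17.41 − 161.1 = 99.47·2.8570 − 161.1 = 123.090.
t = 17.41 ≤ 19, so B = 0.
Rounded: (255, 123, 0).
In hex: #FF7B00.

#FF7B00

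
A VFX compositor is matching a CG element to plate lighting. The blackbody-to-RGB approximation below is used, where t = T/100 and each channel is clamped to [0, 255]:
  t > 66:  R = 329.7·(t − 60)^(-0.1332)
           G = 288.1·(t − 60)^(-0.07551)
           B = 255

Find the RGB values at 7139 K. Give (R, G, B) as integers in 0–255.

(238, 240, 255)

t = 7139/100 = 71.39; the t > 66 branch applies.
R = 329.7·(71.39 − 60)^(-0.1332) = 329.7·11.39^(-0.1332) = 329.7·0.72322 = 238.446.
G = 288.1·(71.39 − 60)^(-0.07551) = 288.1·11.39^(-0.07551) = 288.1·0.83219 = 239.754.
B = 255 by definition for t > 66.
Rounded: (238, 240, 255).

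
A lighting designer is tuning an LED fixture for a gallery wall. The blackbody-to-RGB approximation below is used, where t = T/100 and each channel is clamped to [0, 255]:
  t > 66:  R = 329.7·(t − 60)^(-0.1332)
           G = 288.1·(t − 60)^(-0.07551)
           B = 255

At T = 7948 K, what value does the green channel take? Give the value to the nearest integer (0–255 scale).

t = 7948/100 = 79.48; the t > 66 branch applies.
G = 288.1·(79.48 − 60)^(-0.07551) = 288.1·19.48^(-0.07551) = 288.1·0.79914 = 230.232.
Rounded: 230.

230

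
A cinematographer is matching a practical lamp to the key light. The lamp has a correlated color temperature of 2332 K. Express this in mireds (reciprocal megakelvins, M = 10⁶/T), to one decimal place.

M = 10⁶ / 2332 = 428.816 → 428.8 mireds.

428.8 mireds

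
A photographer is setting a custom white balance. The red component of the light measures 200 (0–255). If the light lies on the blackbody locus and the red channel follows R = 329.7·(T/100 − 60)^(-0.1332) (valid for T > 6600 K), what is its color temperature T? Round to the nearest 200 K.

10200 K

(t − 60)^(-0.1332) = 200/329.7 = 0.60661.
t − 60 = 0.60661^(1/-0.1332) = 0.60661^(-7.508) = 42.638, so t = 102.638.
T = 100·t = 10264 K → 10200 K to the nearest 200 K.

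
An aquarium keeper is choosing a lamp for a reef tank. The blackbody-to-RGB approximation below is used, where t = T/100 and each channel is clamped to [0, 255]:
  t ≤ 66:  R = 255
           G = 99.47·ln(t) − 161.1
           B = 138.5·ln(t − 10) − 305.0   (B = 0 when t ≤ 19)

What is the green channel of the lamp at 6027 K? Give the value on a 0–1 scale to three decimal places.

t = 6027/100 = 60.27; the t ≤ 66 branch applies.
G = 99.47·ln 60.27 − 161.1 = 99.47·4.0988 − 161.1 = 246.611.
On a 0–1 scale: 246.611/255 = 0.9671 → 0.967.

0.967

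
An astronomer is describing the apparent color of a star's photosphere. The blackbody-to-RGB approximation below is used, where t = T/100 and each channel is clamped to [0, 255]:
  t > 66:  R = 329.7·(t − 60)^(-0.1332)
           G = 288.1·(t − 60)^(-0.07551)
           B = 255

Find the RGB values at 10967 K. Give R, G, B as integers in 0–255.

R=196, G=215, B=255

t = 10967/100 = 109.67; the t > 66 branch applies.
R = 329.7·(109.67 − 60)^(-0.1332) = 329.7·49.67^(-0.1332) = 329.7·0.59440 = 195.974.
G = 288.1·(109.67 − 60)^(-0.07551) = 288.1·49.67^(-0.07551) = 288.1·0.74461 = 214.522.
B = 255 by definition for t > 66.
Rounded: (196, 215, 255).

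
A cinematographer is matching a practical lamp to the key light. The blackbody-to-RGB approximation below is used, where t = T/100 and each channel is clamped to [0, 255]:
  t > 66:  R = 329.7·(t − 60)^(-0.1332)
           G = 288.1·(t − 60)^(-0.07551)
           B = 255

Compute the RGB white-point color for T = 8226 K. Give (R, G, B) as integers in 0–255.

t = 8226/100 = 82.26; the t > 66 branch applies.
R = 329.7·(82.26 − 60)^(-0.1332) = 329.7·22.26^(-0.1332) = 329.7·0.66147 = 218.086.
G = 288.1·(82.26 − 60)^(-0.07551) = 288.1·22.26^(-0.07551) = 288.1·0.79113 = 227.925.
B = 255 by definition for t > 66.
Rounded: (218, 228, 255).

(218, 228, 255)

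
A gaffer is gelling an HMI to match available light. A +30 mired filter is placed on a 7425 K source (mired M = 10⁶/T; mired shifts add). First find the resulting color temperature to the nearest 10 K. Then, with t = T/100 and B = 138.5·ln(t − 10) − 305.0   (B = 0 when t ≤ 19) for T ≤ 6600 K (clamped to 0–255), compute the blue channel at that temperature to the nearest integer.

M_in = 10⁶/7425 = 134.68; M_out = 134.68 + (+30) = 164.68.
T_out = 10⁶/164.68 = 6072.4 K → 6070 K; t = 60.7.
B = 138.5·ln(60.7 − 10) − 305.0 = 138.5·ln 50.7 − 305.0 = 138.5·3.9259 − 305.0 = 238.741.
Rounded: 239.

239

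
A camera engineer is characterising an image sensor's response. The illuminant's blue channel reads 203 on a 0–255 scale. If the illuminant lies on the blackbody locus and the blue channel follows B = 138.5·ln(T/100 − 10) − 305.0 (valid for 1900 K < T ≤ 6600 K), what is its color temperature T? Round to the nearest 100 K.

ln(t − 10) = (203 + 305.0) / 138.5 = 3.6679.
t − 10 = e^3.6679 = 39.168, so t = 49.168.
T = 100·t = 4917 K → 4900 K to the nearest 100 K.

4900 K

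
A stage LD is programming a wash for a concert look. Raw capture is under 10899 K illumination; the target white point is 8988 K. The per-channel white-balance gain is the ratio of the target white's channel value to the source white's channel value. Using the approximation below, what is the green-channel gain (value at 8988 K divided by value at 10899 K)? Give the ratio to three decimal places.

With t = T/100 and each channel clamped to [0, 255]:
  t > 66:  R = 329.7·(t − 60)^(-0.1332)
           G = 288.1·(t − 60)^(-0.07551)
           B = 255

At 10899 K (t = 108.99):
  G = 288.1·(108.99 − 60)^(-0.07551) = 288.1·48.99^(-0.07551) = 288.1·0.74538 = 214.745.
At 8988 K (t = 89.88):
  G = 288.1·(89.88 − 60)^(-0.07551) = 288.1·29.88^(-0.07551) = 288.1·0.77374 = 222.914.
Gain = 222.914 / 214.745 = 1.0380 → 1.038.

1.038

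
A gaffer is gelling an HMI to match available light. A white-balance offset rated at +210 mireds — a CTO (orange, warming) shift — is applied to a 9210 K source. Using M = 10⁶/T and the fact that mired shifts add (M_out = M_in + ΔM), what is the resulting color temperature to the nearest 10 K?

3140 K

M_in = 10⁶/9210 = 108.58 mireds.
M_out = 108.58 + (+210) = 318.58 mireds.
T_out = 10⁶/318.58 = 3139.0 K → 3140 K.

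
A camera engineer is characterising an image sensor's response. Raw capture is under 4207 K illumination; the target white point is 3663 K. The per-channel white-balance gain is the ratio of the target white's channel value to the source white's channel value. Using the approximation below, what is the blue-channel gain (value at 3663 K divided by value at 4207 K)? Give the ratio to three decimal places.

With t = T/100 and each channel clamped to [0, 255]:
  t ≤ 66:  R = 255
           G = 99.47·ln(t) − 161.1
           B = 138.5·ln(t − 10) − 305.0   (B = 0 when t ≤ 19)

At 4207 K (t = 42.07):
  B = 138.5·ln(42.07 − 10) − 305.0 = 138.5·ln 32.07 − 305.0 = 138.5·3.4679 − 305.0 = 175.307.
At 3663 K (t = 36.63):
  B = 138.5·ln(36.63 − 10) − 305.0 = 138.5·ln 26.63 − 305.0 = 138.5·3.2820 − 305.0 = 149.562.
Gain = 149.562 / 175.307 = 0.8531 → 0.853.

0.853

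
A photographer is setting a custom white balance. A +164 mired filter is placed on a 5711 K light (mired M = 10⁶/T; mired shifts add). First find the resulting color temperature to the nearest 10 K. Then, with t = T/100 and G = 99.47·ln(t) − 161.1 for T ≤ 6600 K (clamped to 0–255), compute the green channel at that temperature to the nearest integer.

176

M_in = 10⁶/5711 = 175.10; M_out = 175.10 + (+164) = 339.10.
T_out = 10⁶/339.10 = 2949.0 K → 2950 K; t = 29.5.
G = 99.47·ln 29.5 − 161.1 = 99.47·3.3844 − 161.1 = 175.545.
Rounded: 176.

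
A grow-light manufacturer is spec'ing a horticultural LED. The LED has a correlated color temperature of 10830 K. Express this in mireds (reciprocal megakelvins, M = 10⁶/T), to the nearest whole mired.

92 mireds

M = 10⁶ / 10830 = 92.336 → 92 mireds.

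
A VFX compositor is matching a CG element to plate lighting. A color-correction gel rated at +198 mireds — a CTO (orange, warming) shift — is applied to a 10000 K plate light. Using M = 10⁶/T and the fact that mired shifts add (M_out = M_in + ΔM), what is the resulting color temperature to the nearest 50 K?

3350 K

M_in = 10⁶/10000 = 100.00 mireds.
M_out = 100.00 + (+198) = 298.00 mireds.
T_out = 10⁶/298.00 = 3355.7 K → 3350 K.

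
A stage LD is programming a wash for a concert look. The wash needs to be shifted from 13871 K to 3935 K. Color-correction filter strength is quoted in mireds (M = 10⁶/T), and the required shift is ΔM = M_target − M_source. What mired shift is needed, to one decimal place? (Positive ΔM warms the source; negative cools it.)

+182.0 mireds

M_source = 10⁶/13871 = 72.093; M_target = 10⁶/3935 = 254.130.
ΔM = 254.130 − 72.093 = 182.037 → +182.0 mireds, a warming shift.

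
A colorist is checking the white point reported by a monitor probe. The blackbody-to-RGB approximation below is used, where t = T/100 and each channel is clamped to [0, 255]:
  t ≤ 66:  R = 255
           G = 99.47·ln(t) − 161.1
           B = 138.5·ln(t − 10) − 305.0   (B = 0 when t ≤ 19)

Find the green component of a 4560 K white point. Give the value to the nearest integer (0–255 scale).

t = 4560/100 = 45.6; the t ≤ 66 branch applies.
G = 99.47·ln 45.6 − 161.1 = 99.47·3.8199 − 161.1 = 218.866.
Rounded: 219.

219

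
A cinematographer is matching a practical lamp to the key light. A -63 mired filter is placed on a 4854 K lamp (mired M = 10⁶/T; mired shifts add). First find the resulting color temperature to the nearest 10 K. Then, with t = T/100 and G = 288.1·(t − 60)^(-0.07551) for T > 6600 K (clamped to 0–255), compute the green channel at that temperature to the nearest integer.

242

M_in = 10⁶/4854 = 206.02; M_out = 206.02 + (-63) = 143.02.
T_out = 10⁶/143.02 = 6992.2 K → 6990 K; t = 69.9.
G = 288.1·(69.9 − 60)^(-0.07551) = 288.1·9.9^(-0.07551) = 288.1·0.84105 = 242.305.
Rounded: 242.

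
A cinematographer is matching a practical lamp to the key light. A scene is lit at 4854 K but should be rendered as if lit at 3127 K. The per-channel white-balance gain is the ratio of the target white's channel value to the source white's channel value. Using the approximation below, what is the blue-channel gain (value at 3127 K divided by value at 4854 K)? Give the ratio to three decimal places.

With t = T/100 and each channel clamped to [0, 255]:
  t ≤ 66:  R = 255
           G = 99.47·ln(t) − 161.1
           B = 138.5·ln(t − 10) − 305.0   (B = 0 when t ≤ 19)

0.590

At 4854 K (t = 48.54):
  B = 138.5·ln(48.54 − 10) − 305.0 = 138.5·ln 38.54 − 305.0 = 138.5·3.6517 − 305.0 = 200.760.
At 3127 K (t = 31.27):
  B = 138.5·ln(31.27 − 10) − 305.0 = 138.5·ln 21.27 − 305.0 = 138.5·3.0573 − 305.0 = 118.436.
Gain = 118.436 / 200.760 = 0.5899 → 0.590.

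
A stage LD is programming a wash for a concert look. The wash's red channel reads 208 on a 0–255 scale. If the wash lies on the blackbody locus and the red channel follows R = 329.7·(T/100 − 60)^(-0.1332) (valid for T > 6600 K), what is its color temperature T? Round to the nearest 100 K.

9200 K

(t − 60)^(-0.1332) = 208/329.7 = 0.63088.
t − 60 = 0.63088^(1/-0.1332) = 0.63088^(-7.508) = 31.763, so t = 91.763.
T = 100·t = 9176 K → 9200 K to the nearest 100 K.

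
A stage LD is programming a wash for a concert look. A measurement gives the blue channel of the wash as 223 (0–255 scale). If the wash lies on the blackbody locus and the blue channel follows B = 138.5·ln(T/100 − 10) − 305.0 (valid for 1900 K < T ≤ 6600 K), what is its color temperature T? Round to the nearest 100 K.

ln(t − 10) = (223 + 305.0) / 138.5 = 3.8123.
t − 10 = e^3.8123 = 45.253, so t = 55.253.
T = 100·t = 5525 K → 5500 K to the nearest 100 K.

5500 K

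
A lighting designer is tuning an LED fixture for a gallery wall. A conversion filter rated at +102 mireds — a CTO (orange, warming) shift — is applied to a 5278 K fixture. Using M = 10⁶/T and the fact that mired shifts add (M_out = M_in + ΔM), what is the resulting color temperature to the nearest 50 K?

3450 K

M_in = 10⁶/5278 = 189.47 mireds.
M_out = 189.47 + (+102) = 291.47 mireds.
T_out = 10⁶/291.47 = 3430.9 K → 3450 K.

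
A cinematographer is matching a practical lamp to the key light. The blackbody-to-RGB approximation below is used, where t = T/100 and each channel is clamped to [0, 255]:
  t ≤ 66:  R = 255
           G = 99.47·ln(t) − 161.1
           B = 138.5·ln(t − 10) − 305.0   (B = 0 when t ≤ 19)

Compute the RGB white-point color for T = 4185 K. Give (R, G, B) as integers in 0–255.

t = 4185/100 = 41.85; the t ≤ 66 branch applies.
R = 255 by definition for t ≤ 66.
G = 99.47·ln 41.85 − 161.1 = 99.47·3.7341 − 161.1 = 210.330.
B = 138.5·ln(41.85 − 10) − 305.0 = 138.5·ln 31.85 − 305.0 = 138.5·3.4610 − 305.0 = 174.354.
Rounded: (255, 210, 174).

(255, 210, 174)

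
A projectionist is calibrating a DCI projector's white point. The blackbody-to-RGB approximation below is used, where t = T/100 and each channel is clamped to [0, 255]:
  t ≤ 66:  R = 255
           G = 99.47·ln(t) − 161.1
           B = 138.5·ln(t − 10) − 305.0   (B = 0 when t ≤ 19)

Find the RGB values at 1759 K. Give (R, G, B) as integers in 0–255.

(255, 124, 0)

t = 1759/100 = 17.59; the t ≤ 66 branch applies.
R = 255 by definition for t ≤ 66.
G = 99.47·ln 17.59 − 161.1 = 99.47·2.8673 − 161.1 = 124.113.
t = 17.59 ≤ 19, so B = 0.
Rounded: (255, 124, 0).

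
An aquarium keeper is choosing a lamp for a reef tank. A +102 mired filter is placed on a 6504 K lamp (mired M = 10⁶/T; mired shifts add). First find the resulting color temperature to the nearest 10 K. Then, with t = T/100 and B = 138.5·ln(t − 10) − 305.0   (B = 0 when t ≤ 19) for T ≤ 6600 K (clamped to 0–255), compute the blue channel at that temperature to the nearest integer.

M_in = 10⁶/6504 = 153.75; M_out = 153.75 + (+102) = 255.75.
T_out = 10⁶/255.75 = 3910.0 K → 3910 K; t = 39.1.
B = 138.5·ln(39.1 − 10) − 305.0 = 138.5·ln 29.1 − 305.0 = 138.5·3.3707 − 305.0 = 161.847.
Rounded: 162.

162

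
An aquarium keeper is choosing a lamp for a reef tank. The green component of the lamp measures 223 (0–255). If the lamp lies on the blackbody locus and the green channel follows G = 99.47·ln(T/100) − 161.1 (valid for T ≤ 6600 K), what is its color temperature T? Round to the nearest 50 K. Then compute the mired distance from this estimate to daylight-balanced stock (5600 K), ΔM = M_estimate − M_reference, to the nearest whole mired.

+32 mireds

ln t = (223 + 161.1) / 99.47 = 3.8615.
t = e^3.8615 = 47.535.
T = 100·t = 4753 K → 4750 K to the nearest 50 K.
M_estimate = 10⁶/4750 = 210.53; M_reference = 10⁶/5600 = 178.57.
ΔM = 210.53 − 178.57 = 31.95 → +32 mireds.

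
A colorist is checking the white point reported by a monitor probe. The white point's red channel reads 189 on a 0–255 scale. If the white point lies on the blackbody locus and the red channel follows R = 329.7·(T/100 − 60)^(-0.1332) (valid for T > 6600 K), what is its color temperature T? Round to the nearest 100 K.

12500 K

(t − 60)^(-0.1332) = 189/329.7 = 0.57325.
t − 60 = 0.57325^(1/-0.1332) = 0.57325^(-7.508) = 65.199, so t = 125.199.
T = 100·t = 12520 K → 12500 K to the nearest 100 K.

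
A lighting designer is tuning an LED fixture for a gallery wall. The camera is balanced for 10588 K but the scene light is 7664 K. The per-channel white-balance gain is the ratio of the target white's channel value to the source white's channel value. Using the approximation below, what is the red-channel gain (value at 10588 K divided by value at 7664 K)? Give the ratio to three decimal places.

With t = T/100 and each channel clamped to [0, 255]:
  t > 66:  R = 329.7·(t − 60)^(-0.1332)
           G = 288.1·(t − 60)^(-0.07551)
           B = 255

0.874

At 7664 K (t = 76.64):
  R = 329.7·(76.64 − 60)^(-0.1332) = 329.7·16.64^(-0.1332) = 329.7·0.68761 = 226.705.
At 10588 K (t = 105.88):
  R = 329.7·(105.88 − 60)^(-0.1332) = 329.7·45.88^(-0.1332) = 329.7·0.60072 = 198.057.
Gain = 198.057 / 226.705 = 0.8736 → 0.874.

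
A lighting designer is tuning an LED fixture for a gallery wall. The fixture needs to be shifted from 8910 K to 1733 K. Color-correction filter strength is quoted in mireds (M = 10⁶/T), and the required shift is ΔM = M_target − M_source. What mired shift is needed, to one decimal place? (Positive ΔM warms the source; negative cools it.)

+464.8 mireds

M_source = 10⁶/8910 = 112.233; M_target = 10⁶/1733 = 577.034.
ΔM = 577.034 − 112.233 = 464.801 → +464.8 mireds, a warming shift.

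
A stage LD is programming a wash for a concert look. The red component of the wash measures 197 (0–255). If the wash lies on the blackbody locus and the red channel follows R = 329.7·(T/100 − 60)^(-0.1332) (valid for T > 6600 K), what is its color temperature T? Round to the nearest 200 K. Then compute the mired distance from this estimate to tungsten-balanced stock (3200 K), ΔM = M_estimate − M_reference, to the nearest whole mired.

(t − 60)^(-0.1332) = 197/329.7 = 0.59751.
t − 60 = 0.59751^(1/-0.1332) = 0.59751^(-7.508) = 47.761, so t = 107.761.
T = 100·t = 10776 K → 10800 K to the nearest 200 K.
M_estimate = 10⁶/10800 = 92.59; M_reference = 10⁶/3200 = 312.50.
ΔM = 92.59 − 312.50 = -219.91 → -220 mireds.

-220 mireds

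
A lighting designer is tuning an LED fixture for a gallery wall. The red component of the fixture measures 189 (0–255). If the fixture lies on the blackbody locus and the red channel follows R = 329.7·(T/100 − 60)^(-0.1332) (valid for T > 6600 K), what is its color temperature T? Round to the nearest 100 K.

(t − 60)^(-0.1332) = 189/329.7 = 0.57325.
t − 60 = 0.57325^(1/-0.1332) = 0.57325^(-7.508) = 65.199, so t = 125.199.
T = 100·t = 12520 K → 12500 K to the nearest 100 K.

12500 K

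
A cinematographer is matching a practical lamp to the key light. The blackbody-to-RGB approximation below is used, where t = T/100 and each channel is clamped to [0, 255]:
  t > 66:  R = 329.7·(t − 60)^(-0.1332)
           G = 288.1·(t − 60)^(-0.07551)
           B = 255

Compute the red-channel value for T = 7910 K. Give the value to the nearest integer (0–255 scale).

223

t = 7910/100 = 79.1; the t > 66 branch applies.
R = 329.7·(79.1 − 60)^(-0.1332) = 329.7·19.1^(-0.1332) = 329.7·0.67510 = 222.580.
Rounded: 223.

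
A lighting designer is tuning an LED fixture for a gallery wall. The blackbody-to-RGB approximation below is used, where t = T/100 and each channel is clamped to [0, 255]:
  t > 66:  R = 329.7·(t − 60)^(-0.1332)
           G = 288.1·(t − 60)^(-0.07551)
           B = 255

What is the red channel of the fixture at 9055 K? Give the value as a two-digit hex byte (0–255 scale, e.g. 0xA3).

t = 9055/100 = 90.55; the t > 66 branch applies.
R = 329.7·(90.55 − 60)^(-0.1332) = 329.7·30.55^(-0.1332) = 329.7·0.63416 = 209.081.
Rounded: 209; in hex, 0xD1.

0xD1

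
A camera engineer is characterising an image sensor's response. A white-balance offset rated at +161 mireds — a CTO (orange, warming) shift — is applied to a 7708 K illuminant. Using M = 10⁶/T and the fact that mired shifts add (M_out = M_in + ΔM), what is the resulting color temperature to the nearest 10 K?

3440 K

M_in = 10⁶/7708 = 129.74 mireds.
M_out = 129.74 + (+161) = 290.74 mireds.
T_out = 10⁶/290.74 = 3439.6 K → 3440 K.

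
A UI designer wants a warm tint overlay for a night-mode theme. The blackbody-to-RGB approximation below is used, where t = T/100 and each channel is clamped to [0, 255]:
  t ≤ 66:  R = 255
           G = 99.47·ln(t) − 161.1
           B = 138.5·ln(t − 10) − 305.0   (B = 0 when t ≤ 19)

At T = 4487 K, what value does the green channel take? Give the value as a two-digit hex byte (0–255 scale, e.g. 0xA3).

0xD9

t = 4487/100 = 44.87; the t ≤ 66 branch applies.
G = 99.47·ln 44.87 − 161.1 = 99.47·3.8038 − 161.1 = 217.261.
Rounded: 217; in hex, 0xD9.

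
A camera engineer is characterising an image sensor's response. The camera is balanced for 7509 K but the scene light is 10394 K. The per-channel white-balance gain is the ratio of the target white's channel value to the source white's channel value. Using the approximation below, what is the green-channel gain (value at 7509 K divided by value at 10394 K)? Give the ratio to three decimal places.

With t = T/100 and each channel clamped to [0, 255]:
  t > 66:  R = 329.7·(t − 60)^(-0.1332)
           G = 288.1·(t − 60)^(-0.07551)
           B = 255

1.084

At 10394 K (t = 103.94):
  G = 288.1·(103.94 − 60)^(-0.07551) = 288.1·43.94^(-0.07551) = 288.1·0.75153 = 216.516.
At 7509 K (t = 75.09):
  G = 288.1·(75.09 − 60)^(-0.07551) = 288.1·15.09^(-0.07551) = 288.1·0.81470 = 234.715.
Gain = 234.715 / 216.516 = 1.0841 → 1.084.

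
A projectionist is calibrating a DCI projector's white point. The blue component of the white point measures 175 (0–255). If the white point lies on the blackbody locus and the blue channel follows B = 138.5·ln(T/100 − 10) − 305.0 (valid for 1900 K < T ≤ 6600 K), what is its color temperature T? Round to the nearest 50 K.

4200 K

ln(t − 10) = (175 + 305.0) / 138.5 = 3.4657.
t − 10 = e^3.4657 = 31.999, so t = 41.999.
T = 100·t = 4200 K → 4200 K to the nearest 50 K.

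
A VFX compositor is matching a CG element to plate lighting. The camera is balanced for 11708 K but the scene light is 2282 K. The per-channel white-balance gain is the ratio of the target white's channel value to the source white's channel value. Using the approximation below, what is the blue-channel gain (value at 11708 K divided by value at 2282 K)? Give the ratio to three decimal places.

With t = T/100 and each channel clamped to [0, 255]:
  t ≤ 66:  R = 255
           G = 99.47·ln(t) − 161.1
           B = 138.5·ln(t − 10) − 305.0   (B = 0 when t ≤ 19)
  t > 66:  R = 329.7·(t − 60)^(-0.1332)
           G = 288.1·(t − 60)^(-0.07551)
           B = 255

At 2282 K (t = 22.82):
  B = 138.5·ln(22.82 − 10) − 305.0 = 138.5·ln 12.82 − 305.0 = 138.5·2.5510 − 305.0 = 48.314.
At 11708 K (t = 117.08):
  B = 255 by definition for t > 66.
Gain = 255.000 / 48.314 = 5.2779 → 5.278.

5.278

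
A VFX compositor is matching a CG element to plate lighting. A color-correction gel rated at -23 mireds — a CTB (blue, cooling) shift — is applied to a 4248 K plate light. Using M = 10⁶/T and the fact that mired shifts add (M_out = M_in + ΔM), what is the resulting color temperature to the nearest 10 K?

M_in = 10⁶/4248 = 235.40 mireds.
M_out = 235.40 + (-23) = 212.40 mireds.
T_out = 10⁶/212.40 = 4708.0 K → 4710 K.

4710 K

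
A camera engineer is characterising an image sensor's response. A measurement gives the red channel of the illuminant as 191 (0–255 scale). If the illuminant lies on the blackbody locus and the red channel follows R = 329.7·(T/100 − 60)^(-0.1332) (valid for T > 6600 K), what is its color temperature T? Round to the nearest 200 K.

12000 K

(t − 60)^(-0.1332) = 191/329.7 = 0.57931.
t − 60 = 0.57931^(1/-0.1332) = 0.57931^(-7.508) = 60.245, so t = 120.245.
T = 100·t = 12025 K → 12000 K to the nearest 200 K.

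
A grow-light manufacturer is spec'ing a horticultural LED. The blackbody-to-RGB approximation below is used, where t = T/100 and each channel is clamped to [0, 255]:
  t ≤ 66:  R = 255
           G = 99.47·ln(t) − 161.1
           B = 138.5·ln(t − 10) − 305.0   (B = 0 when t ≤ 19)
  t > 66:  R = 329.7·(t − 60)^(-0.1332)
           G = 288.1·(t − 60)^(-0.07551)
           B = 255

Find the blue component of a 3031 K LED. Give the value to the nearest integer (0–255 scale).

t = 3031/100 = 30.31; the t ≤ 66 branch applies.
B = 138.5·ln(30.31 − 10) − 305.0 = 138.5·ln 20.31 − 305.0 = 138.5·3.0111 − 305.0 = 112.039.
Rounded: 112.

112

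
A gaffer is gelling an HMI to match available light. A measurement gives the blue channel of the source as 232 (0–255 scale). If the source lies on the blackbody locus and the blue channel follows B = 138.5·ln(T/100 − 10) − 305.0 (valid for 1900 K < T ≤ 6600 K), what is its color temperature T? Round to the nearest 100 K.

ln(t − 10) = (232 + 305.0) / 138.5 = 3.8773.
t − 10 = e^3.8773 = 48.292, so t = 58.292.
T = 100·t = 5829 K → 5800 K to the nearest 100 K.

5800 K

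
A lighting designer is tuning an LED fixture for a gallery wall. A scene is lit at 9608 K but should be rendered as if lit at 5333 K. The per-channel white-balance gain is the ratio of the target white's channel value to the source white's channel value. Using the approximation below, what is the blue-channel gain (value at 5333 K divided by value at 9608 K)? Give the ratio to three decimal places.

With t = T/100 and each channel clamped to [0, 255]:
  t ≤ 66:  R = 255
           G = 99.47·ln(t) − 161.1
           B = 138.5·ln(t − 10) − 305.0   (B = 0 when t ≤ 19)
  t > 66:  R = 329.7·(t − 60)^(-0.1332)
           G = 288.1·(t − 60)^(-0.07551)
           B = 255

At 9608 K (t = 96.08):
  B = 255 by definition for t > 66.
At 5333 K (t = 53.33):
  B = 138.5·ln(53.33 − 10) − 305.0 = 138.5·ln 43.33 − 305.0 = 138.5·3.7688 − 305.0 = 216.985.
Gain = 216.985 / 255.000 = 0.8509 → 0.851.

0.851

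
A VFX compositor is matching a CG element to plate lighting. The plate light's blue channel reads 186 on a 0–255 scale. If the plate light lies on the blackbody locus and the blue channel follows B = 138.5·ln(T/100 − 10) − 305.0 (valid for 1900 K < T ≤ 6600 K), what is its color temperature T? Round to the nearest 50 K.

4450 K

ln(t − 10) = (186 + 305.0) / 138.5 = 3.5451.
t − 10 = e^3.5451 = 34.644, so t = 44.644.
T = 100·t = 4464 K → 4450 K to the nearest 50 K.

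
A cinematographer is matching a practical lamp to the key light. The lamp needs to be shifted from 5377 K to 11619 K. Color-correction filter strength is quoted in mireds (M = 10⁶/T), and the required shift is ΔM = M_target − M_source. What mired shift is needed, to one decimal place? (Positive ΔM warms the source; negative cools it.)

M_source = 10⁶/5377 = 185.977; M_target = 10⁶/11619 = 86.066.
ΔM = 86.066 − 185.977 = -99.911 → -99.9 mireds, a cooling shift.

-99.9 mireds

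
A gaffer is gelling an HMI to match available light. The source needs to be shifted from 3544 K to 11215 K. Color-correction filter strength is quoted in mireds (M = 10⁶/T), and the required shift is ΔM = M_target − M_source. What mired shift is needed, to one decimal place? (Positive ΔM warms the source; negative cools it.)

-193.0 mireds

M_source = 10⁶/3544 = 282.167; M_target = 10⁶/11215 = 89.166.
ΔM = 89.166 − 282.167 = -193.001 → -193.0 mireds, a cooling shift.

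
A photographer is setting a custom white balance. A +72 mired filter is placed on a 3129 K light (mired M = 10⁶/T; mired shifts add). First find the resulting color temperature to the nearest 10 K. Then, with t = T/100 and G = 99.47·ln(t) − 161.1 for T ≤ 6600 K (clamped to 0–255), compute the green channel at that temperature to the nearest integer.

M_in = 10⁶/3129 = 319.59; M_out = 319.59 + (+72) = 391.59.
T_out = 10⁶/391.59 = 2553.7 K → 2550 K; t = 25.5.
G = 99.47·ln 25.5 − 161.1 = 99.47·3.2387 − 161.1 = 161.051.
Rounded: 161.

161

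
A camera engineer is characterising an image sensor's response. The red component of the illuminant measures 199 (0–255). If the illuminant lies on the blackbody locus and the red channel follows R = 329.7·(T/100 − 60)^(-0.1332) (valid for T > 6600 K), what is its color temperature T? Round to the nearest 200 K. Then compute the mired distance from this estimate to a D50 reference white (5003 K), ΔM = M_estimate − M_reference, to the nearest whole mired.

(t − 60)^(-0.1332) = 199/329.7 = 0.60358.
t − 60 = 0.60358^(1/-0.1332) = 0.60358^(-7.508) = 44.273, so t = 104.273.
T = 100·t = 10427 K → 10400 K to the nearest 200 K.
M_estimate = 10⁶/10400 = 96.15; M_reference = 10⁶/5003 = 199.88.
ΔM = 96.15 − 199.88 = -103.73 → -104 mireds.

-104 mireds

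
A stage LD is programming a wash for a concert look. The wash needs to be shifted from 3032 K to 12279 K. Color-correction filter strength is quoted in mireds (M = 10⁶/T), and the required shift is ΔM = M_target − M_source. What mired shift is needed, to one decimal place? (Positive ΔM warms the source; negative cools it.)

M_source = 10⁶/3032 = 329.815; M_target = 10⁶/12279 = 81.440.
ΔM = 81.440 − 329.815 = -248.375 → -248.4 mireds, a cooling shift.

-248.4 mireds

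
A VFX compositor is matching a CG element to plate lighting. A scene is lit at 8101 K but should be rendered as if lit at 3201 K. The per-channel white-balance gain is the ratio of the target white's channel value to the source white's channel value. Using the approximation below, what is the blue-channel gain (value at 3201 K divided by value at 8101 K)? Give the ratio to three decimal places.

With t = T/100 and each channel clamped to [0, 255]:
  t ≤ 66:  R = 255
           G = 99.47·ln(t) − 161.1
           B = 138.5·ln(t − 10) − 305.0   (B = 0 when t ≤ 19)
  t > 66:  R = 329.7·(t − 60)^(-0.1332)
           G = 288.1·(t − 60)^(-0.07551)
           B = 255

0.483

At 8101 K (t = 81.01):
  B = 255 by definition for t > 66.
At 3201 K (t = 32.01):
  B = 138.5·ln(32.01 − 10) − 305.0 = 138.5·ln 22.01 − 305.0 = 138.5·3.0915 − 305.0 = 123.172.
Gain = 123.172 / 255.000 = 0.4830 → 0.483.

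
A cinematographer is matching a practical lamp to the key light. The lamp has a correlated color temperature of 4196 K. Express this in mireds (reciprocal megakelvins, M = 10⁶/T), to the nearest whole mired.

238 mireds

M = 10⁶ / 4196 = 238.322 → 238 mireds.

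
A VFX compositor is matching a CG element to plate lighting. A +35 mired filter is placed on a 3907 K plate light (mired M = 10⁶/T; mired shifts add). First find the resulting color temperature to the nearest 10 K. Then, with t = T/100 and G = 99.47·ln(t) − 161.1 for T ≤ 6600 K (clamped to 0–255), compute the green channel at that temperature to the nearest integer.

M_in = 10⁶/3907 = 255.95; M_out = 255.95 + (+35) = 290.95.
T_out = 10⁶/290.95 = 3437.0 K → 3440 K; t = 34.4.
G = 99.47·ln 34.4 − 161.1 = 99.47·3.5381 − 161.1 = 190.830.
Rounded: 191.

191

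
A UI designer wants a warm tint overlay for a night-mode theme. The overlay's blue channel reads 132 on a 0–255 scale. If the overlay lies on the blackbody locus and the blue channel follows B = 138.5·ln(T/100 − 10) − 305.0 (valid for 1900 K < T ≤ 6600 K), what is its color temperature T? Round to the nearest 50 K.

ln(t − 10) = (132 + 305.0) / 138.5 = 3.1552.
t − 10 = e^3.1552 = 23.459, so t = 33.459.
T = 100·t = 3346 K → 3350 K to the nearest 50 K.

3350 K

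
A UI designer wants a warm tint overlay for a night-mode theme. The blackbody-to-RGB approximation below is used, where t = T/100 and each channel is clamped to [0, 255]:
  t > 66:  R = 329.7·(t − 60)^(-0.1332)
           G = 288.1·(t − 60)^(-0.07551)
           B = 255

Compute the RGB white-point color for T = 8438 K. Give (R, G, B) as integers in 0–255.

(215, 226, 255)

t = 8438/100 = 84.38; the t > 66 branch applies.
R = 329.7·(84.38 − 60)^(-0.1332) = 329.7·24.38^(-0.1332) = 329.7·0.65350 = 215.460.
G = 288.1·(84.38 − 60)^(-0.07551) = 288.1·24.38^(-0.07551) = 288.1·0.78572 = 226.365.
B = 255 by definition for t > 66.
Rounded: (215, 226, 255).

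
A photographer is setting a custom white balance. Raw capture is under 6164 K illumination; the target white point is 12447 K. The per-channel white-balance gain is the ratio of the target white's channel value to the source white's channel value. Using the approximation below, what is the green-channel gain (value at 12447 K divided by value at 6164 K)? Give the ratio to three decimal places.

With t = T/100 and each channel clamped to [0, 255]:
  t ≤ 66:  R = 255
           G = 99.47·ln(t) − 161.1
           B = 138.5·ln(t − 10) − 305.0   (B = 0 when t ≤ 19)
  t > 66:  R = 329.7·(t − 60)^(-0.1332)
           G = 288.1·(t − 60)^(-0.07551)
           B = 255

0.845

At 6164 K (t = 61.64):
  G = 99.47·ln 61.64 − 161.1 = 99.47·4.1213 − 161.1 = 248.847.
At 12447 K (t = 124.47):
  G = 288.1·(124.47 − 60)^(-0.07551) = 288.1·64.47^(-0.07551) = 288.1·0.73009 = 210.338.
Gain = 210.338 / 248.847 = 0.8453 → 0.845.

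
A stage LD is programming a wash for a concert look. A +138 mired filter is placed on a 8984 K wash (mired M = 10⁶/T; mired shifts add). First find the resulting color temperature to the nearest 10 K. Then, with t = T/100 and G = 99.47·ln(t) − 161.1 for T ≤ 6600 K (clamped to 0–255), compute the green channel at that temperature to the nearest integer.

206

M_in = 10⁶/8984 = 111.31; M_out = 111.31 + (+138) = 249.31.
T_out = 10⁶/249.31 = 4011.1 K → 4010 K; t = 40.1.
G = 99.47·ln 40.1 − 161.1 = 99.47·3.6914 − 161.1 = 206.081.
Rounded: 206.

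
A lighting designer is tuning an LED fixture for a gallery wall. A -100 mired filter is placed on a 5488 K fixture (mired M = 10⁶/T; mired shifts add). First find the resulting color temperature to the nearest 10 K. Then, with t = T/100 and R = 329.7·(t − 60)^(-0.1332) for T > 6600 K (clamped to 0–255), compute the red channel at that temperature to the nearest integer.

190

M_in = 10⁶/5488 = 182.22; M_out = 182.22 + (-100) = 82.22.
T_out = 10⁶/82.22 = 12163.1 K → 12160 K; t = 121.6.
R = 329.7·(121.6 − 60)^(-0.1332) = 329.7·61.6^(-0.1332) = 329.7·0.57760 = 190.435.
Rounded: 190.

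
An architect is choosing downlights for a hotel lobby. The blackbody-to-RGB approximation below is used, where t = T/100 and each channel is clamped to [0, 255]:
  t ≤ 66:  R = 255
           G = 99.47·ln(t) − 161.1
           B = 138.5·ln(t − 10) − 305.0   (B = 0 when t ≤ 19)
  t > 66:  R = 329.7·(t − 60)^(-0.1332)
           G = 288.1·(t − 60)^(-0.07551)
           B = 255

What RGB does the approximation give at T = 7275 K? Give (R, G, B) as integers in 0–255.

(235, 238, 255)

t = 7275/100 = 72.75; the t > 66 branch applies.
R = 329.7·(72.75 − 60)^(-0.1332) = 329.7·12.75^(-0.1332) = 329.7·0.71244 = 234.890.
G = 288.1·(72.75 − 60)^(-0.07551) = 288.1·12.75^(-0.07551) = 288.1·0.82513 = 237.720.
B = 255 by definition for t > 66.
Rounded: (235, 238, 255).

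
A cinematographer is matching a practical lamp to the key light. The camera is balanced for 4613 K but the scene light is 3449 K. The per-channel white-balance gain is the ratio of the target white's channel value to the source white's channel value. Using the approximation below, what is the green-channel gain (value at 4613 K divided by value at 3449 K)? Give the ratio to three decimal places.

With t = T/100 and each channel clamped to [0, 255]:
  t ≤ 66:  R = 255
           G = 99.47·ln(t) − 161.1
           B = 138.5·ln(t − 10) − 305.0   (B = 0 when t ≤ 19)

1.151

At 3449 K (t = 34.49):
  G = 99.47·ln 34.49 − 161.1 = 99.47·3.5407 − 161.1 = 191.090.
At 4613 K (t = 46.13):
  G = 99.47·ln 46.13 − 161.1 = 99.47·3.8315 − 161.1 = 220.016.
Gain = 220.016 / 191.090 = 1.1514 → 1.151.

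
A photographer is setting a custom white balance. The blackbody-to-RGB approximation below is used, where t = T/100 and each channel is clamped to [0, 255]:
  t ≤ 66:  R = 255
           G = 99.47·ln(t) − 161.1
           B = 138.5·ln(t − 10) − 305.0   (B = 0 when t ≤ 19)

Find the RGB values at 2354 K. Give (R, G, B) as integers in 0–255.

(255, 153, 56)

t = 2354/100 = 23.54; the t ≤ 66 branch applies.
R = 255 by definition for t ≤ 66.
G = 99.47·ln 23.54 − 161.1 = 99.47·3.1587 − 161.1 = 153.096.
B = 138.5·ln(23.54 − 10) − 305.0 = 138.5·ln 13.54 − 305.0 = 138.5·2.6056 − 305.0 = 55.882.
Rounded: (255, 153, 56).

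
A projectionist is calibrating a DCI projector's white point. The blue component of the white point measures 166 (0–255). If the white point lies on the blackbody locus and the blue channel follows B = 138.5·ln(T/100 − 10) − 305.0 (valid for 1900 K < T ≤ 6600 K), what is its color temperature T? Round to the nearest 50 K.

ln(t − 10) = (166 + 305.0) / 138.5 = 3.4007.
t − 10 = e^3.4007 = 29.986, so t = 39.986.
T = 100·t = 3999 K → 4000 K to the nearest 50 K.

4000 K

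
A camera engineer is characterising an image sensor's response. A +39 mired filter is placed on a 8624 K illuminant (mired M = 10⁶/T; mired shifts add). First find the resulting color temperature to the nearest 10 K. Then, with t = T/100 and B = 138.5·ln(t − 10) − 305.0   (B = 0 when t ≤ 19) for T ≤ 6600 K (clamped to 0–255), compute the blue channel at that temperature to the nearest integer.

M_in = 10⁶/8624 = 115.96; M_out = 115.96 + (+39) = 154.96.
T_out = 10⁶/154.96 = 6453.5 K → 6450 K; t = 64.5.
B = 138.5·ln(64.5 − 10) − 305.0 = 138.5·ln 54.5 − 305.0 = 138.5·3.9982 − 305.0 = 248.751.
Rounded: 249.

249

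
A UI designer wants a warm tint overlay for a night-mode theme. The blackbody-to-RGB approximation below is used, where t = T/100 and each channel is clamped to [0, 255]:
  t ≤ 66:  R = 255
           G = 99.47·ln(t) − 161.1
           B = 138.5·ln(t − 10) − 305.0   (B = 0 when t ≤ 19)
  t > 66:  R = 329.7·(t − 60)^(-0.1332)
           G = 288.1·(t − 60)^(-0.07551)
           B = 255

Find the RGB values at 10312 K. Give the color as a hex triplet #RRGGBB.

t = 10312/100 = 103.12; the t > 66 branch applies.
R = 329.7·(103.12 − 60)^(-0.1332) = 329.7·43.12^(-0.1332) = 329.7·0.60570 = 199.701.
G = 288.1·(103.12 − 60)^(-0.07551) = 288.1·43.12^(-0.07551) = 288.1·0.75260 = 216.825.
B = 255 by definition for t > 66.
Rounded: (200, 217, 255).
In hex: #C8D9FF.

#C8D9FF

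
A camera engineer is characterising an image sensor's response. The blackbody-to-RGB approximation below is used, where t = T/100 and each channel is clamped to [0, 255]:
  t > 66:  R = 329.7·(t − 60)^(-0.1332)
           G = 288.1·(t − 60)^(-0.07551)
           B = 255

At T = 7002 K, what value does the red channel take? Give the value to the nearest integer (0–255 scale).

243

t = 7002/100 = 70.02; the t > 66 branch applies.
R = 329.7·(70.02 − 60)^(-0.1332) = 329.7·10.02^(-0.1332) = 329.7·0.73567 = 242.551.
Rounded: 243.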